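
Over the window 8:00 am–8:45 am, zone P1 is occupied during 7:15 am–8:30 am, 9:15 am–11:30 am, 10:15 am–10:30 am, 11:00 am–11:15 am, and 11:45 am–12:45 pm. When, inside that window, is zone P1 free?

Covered (merged): 7:15 am-8:30 am, 9:15 am-11:30 am, 11:45 am-12:45 pm.
Uncovered inside 8:00 am-8:45 am: 8:30 am-8:45 am.

8:30 am-8:45 am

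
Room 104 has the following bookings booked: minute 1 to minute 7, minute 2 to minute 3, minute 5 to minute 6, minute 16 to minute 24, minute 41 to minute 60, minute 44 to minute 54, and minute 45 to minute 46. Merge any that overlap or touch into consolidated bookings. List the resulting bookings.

minute 1 to minute 7, minute 16 to minute 24, minute 41 to minute 60

minute 2 to minute 3 overlaps/touches minute 1 to minute 7 → extend to minute 1 to minute 7.
minute 5 to minute 6 overlaps/touches minute 1 to minute 7 → extend to minute 1 to minute 7.
minute 16 to minute 24 is disjoint → start new block.
minute 41 to minute 60 is disjoint → start new block.
minute 44 to minute 54 overlaps/touches minute 41 to minute 60 → extend to minute 41 to minute 60.
minute 45 to minute 46 overlaps/touches minute 41 to minute 60 → extend to minute 41 to minute 60.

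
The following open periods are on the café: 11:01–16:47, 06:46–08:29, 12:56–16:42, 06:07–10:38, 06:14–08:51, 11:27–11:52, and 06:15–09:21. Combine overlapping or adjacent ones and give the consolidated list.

Sort by start: 06:07–10:38, 06:14–08:51, 06:15–09:21, 06:46–08:29, 11:01–16:47, 11:27–11:52, 12:56–16:42.
06:14–08:51 overlaps/touches 06:07–10:38 → extend to 06:07–10:38.
06:15–09:21 overlaps/touches 06:07–10:38 → extend to 06:07–10:38.
06:46–08:29 overlaps/touches 06:07–10:38 → extend to 06:07–10:38.
11:01–16:47 is disjoint → start new block.
11:27–11:52 overlaps/touches 11:01–16:47 → extend to 11:01–16:47.
12:56–16:42 overlaps/touches 11:01–16:47 → extend to 11:01–16:47.

06:07–10:38, 11:01–16:47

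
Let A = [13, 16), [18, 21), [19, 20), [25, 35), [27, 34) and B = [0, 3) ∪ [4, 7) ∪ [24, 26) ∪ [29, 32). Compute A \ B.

[13, 16) ∪ [18, 21) ∪ [26, 29) ∪ [32, 35)

First set merges to [13, 16), [18, 21), [25, 35).
[13, 16): nothing removed.
[18, 21): nothing removed.
[25, 35) \ B = [26, 29), [32, 35).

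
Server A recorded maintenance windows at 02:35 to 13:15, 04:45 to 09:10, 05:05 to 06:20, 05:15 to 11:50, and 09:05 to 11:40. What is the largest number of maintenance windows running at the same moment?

Sweep endpoints in order; track running count of active intervals.
Peak of 4 reached at 05:15.

4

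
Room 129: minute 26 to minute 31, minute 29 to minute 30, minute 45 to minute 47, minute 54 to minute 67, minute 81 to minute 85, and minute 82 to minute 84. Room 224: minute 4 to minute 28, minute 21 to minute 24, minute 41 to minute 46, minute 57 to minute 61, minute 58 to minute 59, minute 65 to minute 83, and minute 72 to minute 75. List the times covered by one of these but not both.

A, merged: minute 26 to minute 31, minute 45 to minute 47, minute 54 to minute 67, minute 81 to minute 85.
B, merged: minute 4 to minute 28, minute 41 to minute 46, minute 57 to minute 61, minute 65 to minute 83.
A but not B: minute 28 to minute 31, minute 46 to minute 47, minute 54 to minute 57, minute 61 to minute 65, minute 83 to minute 85.
B but not A: minute 4 to minute 26, minute 41 to minute 45, minute 67 to minute 81.
Combining gives A △ B.

minute 4 to minute 26, minute 28 to minute 31, minute 41 to minute 45, minute 46 to minute 47, minute 54 to minute 57, minute 61 to minute 65, minute 67 to minute 81, minute 83 to minute 85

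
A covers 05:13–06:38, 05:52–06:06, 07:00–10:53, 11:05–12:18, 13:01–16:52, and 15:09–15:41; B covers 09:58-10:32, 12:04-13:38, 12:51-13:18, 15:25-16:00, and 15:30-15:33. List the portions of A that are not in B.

05:13–06:38, 07:00–09:58, 10:32–10:53, 11:05–12:04, 13:38–15:25, 16:00–16:52

A, merged: 05:13–06:38, 07:00–10:53, 11:05–12:18, 13:01–16:52.
B, merged: 09:58–10:32, 12:04–13:38, 15:25–16:00.
05:13–06:38: nothing removed.
07:00–10:53 \ B = 07:00–09:58, 10:32–10:53.
11:05–12:18 \ B = 11:05–12:04.
13:01–16:52 \ B = 13:38–15:25, 16:00–16:52.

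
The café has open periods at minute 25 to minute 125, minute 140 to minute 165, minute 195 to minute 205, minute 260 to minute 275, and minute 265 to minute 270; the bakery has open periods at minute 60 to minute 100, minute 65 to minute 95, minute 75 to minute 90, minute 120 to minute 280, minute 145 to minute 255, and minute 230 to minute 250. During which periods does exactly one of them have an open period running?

minute 25 to minute 60, minute 100 to minute 120, minute 125 to minute 140, minute 165 to minute 195, minute 205 to minute 260, minute 275 to minute 280

A, merged: minute 25 to minute 125, minute 140 to minute 165, minute 195 to minute 205, minute 260 to minute 275.
B, merged: minute 60 to minute 100, minute 120 to minute 280.
A but not B: minute 25 to minute 60, minute 100 to minute 120.
B but not A: minute 125 to minute 140, minute 165 to minute 195, minute 205 to minute 260, minute 275 to minute 280.
Combining gives A △ B.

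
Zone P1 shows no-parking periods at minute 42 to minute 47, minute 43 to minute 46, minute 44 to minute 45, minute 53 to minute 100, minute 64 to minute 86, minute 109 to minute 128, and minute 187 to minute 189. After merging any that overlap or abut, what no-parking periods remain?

minute 43 to minute 46 overlaps/touches minute 42 to minute 47 → extend to minute 42 to minute 47.
minute 44 to minute 45 overlaps/touches minute 42 to minute 47 → extend to minute 42 to minute 47.
minute 53 to minute 100 is disjoint → start new block.
minute 64 to minute 86 overlaps/touches minute 53 to minute 100 → extend to minute 53 to minute 100.
minute 109 to minute 128 is disjoint → start new block.
minute 187 to minute 189 is disjoint → start new block.

minute 42 to minute 47, minute 53 to minute 100, minute 109 to minute 128, minute 187 to minute 189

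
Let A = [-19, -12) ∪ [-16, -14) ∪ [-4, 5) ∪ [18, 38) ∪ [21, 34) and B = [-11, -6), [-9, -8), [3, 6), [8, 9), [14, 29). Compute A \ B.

Merge the first list: [-19, -12), [-4, 5), [18, 38).
Merge the second list: [-11, -6), [3, 6), [8, 9), [14, 29).
[-19, -12) is untouched.
[-4, 5) with B removed leaves [-4, 3).
[18, 38) with B removed leaves [29, 38).

[-19, -12) ∪ [-4, 3) ∪ [29, 38)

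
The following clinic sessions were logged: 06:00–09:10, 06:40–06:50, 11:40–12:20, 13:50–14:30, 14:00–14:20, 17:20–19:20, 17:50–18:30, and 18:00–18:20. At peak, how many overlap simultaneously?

Walk the sorted start/end points keeping a running depth.
The depth first hits 3 at 18:00.

3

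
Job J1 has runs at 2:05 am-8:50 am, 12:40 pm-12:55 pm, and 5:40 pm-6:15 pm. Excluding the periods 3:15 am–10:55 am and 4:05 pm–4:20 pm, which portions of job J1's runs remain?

2:05 am-3:15 am, 12:40 pm-12:55 pm, 5:40 pm-6:15 pm

2:05 am-8:50 am minus B → 2:05 am-3:15 am.
12:40 pm-12:55 pm: no B overlap → unchanged.
5:40 pm-6:15 pm: no B overlap → unchanged.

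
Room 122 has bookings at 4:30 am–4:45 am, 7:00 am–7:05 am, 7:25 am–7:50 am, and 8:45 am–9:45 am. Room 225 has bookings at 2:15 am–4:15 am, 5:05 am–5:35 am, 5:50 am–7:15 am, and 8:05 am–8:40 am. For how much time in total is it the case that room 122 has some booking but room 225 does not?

A \ B = 4:30 am-4:45 am, 7:25 am-7:50 am, 8:45 am-9:45 am.
Total: 15 min + 25 min + 1 h = 1 h 40 min.

1 h 40 min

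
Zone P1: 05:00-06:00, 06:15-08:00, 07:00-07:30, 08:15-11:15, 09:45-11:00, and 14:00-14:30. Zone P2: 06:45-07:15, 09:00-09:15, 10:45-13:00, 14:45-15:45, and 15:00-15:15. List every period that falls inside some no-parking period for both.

First set merges to 05:00-06:00, 06:15-08:00, 08:15-11:15, 14:00-14:30.
Second set merges to 06:45-07:15, 09:00-09:15, 10:45-13:00, 14:45-15:45.
05:00-06:00 falls entirely outside B.
06:15-08:00 overlaps B on 06:45-07:15.
08:15-11:15 overlaps B on 09:00-09:15, 10:45-11:15.
14:00-14:30 falls entirely outside B.

06:45-07:15, 09:00-09:15, 10:45-11:15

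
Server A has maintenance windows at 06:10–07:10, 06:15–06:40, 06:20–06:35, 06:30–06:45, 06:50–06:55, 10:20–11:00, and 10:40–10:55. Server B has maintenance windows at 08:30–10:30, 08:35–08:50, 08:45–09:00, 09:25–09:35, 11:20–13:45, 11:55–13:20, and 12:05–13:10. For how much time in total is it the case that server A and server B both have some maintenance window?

10 min

Merge the first list: 06:10-07:10, 10:20-11:00.
Merge the second list: 08:30-10:30, 11:20-13:45.
A ∩ B = 10:20-10:30.
Total: 10 min.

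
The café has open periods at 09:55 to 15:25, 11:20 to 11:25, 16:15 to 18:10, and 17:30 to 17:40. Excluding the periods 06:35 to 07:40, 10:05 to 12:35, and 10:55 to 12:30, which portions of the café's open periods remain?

A, merged: 09:55–15:25, 16:15–18:10.
B, merged: 06:35–07:40, 10:05–12:35.
09:55–15:25 with B removed leaves 09:55–10:05, 12:35–15:25.
16:15–18:10 is untouched.

09:55–10:05, 12:35–15:25, 16:15–18:10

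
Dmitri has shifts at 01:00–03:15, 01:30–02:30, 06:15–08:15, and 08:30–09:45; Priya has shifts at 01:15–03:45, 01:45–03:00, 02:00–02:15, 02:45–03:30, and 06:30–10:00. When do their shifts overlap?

Merge the first list: 01:00-03:15, 06:15-08:15, 08:30-09:45.
Merge the second list: 01:15-03:45, 06:30-10:00.
01:00-03:15 ∩ B → 01:15-03:15.
06:15-08:15 ∩ B → 06:30-08:15.
08:30-09:45 ∩ B → 08:30-09:45.

01:15-03:15, 06:30-08:15, 08:30-09:45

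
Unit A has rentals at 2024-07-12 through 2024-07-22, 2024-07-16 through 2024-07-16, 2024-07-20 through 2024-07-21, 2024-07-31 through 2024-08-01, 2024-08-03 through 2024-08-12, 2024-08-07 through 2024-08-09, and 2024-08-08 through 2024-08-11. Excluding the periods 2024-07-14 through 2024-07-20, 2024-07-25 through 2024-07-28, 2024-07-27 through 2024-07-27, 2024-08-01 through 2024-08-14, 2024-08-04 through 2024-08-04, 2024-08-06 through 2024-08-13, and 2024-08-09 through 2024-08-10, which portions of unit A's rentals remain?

Merge the first list: 2024-07-12 through 2024-07-22, 2024-07-31 through 2024-08-01, 2024-08-03 through 2024-08-12.
Merge the second list: 2024-07-14 through 2024-07-20, 2024-07-25 through 2024-07-28, 2024-08-01 through 2024-08-14.
2024-07-12 through 2024-07-22 with B removed leaves 2024-07-12 through 2024-07-13, 2024-07-21 through 2024-07-22.
2024-07-31 through 2024-08-01 with B removed leaves 2024-07-31 through 2024-07-31.
2024-08-03 through 2024-08-12 lies entirely inside B → drops out.

2024-07-12 through 2024-07-13, 2024-07-21 through 2024-07-22, 2024-07-31 through 2024-07-31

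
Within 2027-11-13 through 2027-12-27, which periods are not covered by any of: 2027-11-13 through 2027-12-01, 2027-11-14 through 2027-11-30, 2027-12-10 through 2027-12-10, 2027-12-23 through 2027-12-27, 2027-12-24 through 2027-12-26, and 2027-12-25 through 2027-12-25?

2027-12-02 through 2027-12-09, 2027-12-11 through 2027-12-22

After merging, the occupied span is 2027-11-13 through 2027-12-01, 2027-12-10 through 2027-12-10, 2027-12-23 through 2027-12-27.
Complement within 2027-11-13 through 2027-12-27: 2027-12-02 through 2027-12-09, 2027-12-11 through 2027-12-22.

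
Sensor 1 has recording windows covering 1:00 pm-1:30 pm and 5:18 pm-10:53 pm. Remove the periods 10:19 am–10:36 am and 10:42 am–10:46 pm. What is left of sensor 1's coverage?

1:00 pm-1:30 pm lies entirely inside B → drops out.
5:18 pm-10:53 pm with B removed leaves 10:46 pm-10:53 pm.

10:46 pm-10:53 pm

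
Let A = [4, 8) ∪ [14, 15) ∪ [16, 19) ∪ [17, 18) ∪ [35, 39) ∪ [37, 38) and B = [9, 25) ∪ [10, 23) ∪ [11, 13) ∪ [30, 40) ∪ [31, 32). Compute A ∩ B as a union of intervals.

[14, 15) ∪ [16, 19) ∪ [35, 39)

First set merges to [4, 8), [14, 15), [16, 19), [35, 39).
Second set merges to [9, 25), [30, 40).
[4, 8) falls entirely outside B.
[14, 15) overlaps B on [14, 15).
[16, 19) overlaps B on [16, 19).
[35, 39) overlaps B on [35, 39).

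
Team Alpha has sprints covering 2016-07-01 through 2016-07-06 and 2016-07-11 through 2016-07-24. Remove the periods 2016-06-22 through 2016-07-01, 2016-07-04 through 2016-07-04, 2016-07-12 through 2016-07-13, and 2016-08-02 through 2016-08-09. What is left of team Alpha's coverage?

2016-07-01 through 2016-07-06 minus B → 2016-07-02 through 2016-07-03, 2016-07-05 through 2016-07-06.
2016-07-11 through 2016-07-24 minus B → 2016-07-11 through 2016-07-11, 2016-07-14 through 2016-07-24.

2016-07-02 through 2016-07-03, 2016-07-05 through 2016-07-06, 2016-07-11 through 2016-07-11, 2016-07-14 through 2016-07-24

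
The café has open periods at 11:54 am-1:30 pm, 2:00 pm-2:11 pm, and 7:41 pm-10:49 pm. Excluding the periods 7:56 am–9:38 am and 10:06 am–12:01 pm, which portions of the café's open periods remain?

11:54 am–1:30 pm with B removed leaves 12:01 pm–1:30 pm.
2:00 pm–2:11 pm is untouched.
7:41 pm–10:49 pm is untouched.

12:01 pm–1:30 pm, 2:00 pm–2:11 pm, 7:41 pm–10:49 pm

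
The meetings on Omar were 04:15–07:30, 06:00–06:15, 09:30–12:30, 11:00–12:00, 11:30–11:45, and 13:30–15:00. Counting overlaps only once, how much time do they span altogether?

7 h 45 min

Merged: 04:15–07:30, 09:30–12:30, 13:30–15:00.
Lengths: 3 h 15 min + 3 h + 1 h 30 min = 7 h 45 min.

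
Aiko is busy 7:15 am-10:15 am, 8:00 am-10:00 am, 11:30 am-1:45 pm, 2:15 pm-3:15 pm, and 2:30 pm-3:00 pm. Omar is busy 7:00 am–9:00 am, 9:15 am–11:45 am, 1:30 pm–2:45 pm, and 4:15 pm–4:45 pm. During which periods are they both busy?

A, merged: 7:15 am–10:15 am, 11:30 am–1:45 pm, 2:15 pm–3:15 pm.
7:15 am–10:15 am overlaps B on 7:15 am–9:00 am, 9:15 am–10:15 am.
11:30 am–1:45 pm overlaps B on 11:30 am–11:45 am, 1:30 pm–1:45 pm.
2:15 pm–3:15 pm overlaps B on 2:15 pm–2:45 pm.

7:15 am–9:00 am, 9:15 am–10:15 am, 11:30 am–11:45 am, 1:30 pm–1:45 pm, 2:15 pm–2:45 pm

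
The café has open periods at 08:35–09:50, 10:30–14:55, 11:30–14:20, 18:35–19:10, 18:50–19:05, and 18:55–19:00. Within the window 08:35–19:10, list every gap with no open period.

After merging, the occupied span is 08:35–09:50, 10:30–14:55, 18:35–19:10.
Complement within 08:35–19:10: 09:50–10:30, 14:55–18:35.

09:50–10:30, 14:55–18:35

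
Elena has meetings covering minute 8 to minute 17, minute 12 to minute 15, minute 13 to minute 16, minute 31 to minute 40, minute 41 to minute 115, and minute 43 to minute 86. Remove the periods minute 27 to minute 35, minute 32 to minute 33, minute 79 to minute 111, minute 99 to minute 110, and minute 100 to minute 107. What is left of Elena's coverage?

minute 8 to minute 17, minute 35 to minute 40, minute 41 to minute 79, minute 111 to minute 115

Merge the first list: minute 8 to minute 17, minute 31 to minute 40, minute 41 to minute 115.
Merge the second list: minute 27 to minute 35, minute 79 to minute 111.
minute 8 to minute 17: no B overlap → unchanged.
minute 31 to minute 40 minus B → minute 35 to minute 40.
minute 41 to minute 115 minus B → minute 41 to minute 79, minute 111 to minute 115.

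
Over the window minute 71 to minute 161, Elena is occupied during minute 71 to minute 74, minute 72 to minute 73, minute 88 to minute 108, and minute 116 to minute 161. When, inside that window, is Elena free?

minute 74 to minute 88, minute 108 to minute 116

The merged coverage is minute 71 to minute 74, minute 88 to minute 108, minute 116 to minute 161.
Uncovered inside minute 71 to minute 161: minute 74 to minute 88, minute 108 to minute 116.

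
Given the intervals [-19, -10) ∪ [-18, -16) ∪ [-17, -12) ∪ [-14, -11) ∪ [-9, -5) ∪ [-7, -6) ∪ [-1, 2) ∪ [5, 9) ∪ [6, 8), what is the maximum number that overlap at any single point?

At -17, 3 of the intervals are simultaneously active.
No point has more.

3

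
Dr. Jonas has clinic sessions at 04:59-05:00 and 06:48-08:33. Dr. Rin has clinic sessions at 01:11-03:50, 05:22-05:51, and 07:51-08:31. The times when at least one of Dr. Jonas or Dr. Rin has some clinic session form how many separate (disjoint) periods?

4

A ∪ B = 01:11–03:50, 04:59–05:00, 05:22–05:51, 06:48–08:33.
That is 4 disjoint pieces.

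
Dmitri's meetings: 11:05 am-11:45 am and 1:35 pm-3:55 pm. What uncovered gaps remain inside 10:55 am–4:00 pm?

10:55 am-11:05 am, 11:45 am-1:35 pm, 3:55 pm-4:00 pm

After merging, the occupied span is 11:05 am-11:45 am, 1:35 pm-3:55 pm.
Complement within 10:55 am-4:00 pm: 10:55 am-11:05 am, 11:45 am-1:35 pm, 3:55 pm-4:00 pm.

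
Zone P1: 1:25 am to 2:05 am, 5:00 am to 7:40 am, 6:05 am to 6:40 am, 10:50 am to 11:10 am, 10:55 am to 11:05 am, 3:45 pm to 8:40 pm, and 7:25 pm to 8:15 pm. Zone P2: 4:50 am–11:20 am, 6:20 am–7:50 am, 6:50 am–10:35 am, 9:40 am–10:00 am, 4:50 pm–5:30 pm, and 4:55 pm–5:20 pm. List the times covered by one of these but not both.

1:25 am-2:05 am, 4:50 am-5:00 am, 7:40 am-10:50 am, 11:10 am-11:20 am, 3:45 pm-4:50 pm, 5:30 pm-8:40 pm

A, merged: 1:25 am-2:05 am, 5:00 am-7:40 am, 10:50 am-11:10 am, 3:45 pm-8:40 pm.
B, merged: 4:50 am-11:20 am, 4:50 pm-5:30 pm.
A \ B = 1:25 am-2:05 am, 3:45 pm-4:50 pm, 5:30 pm-8:40 pm.
B \ A = 4:50 am-5:00 am, 7:40 am-10:50 am, 11:10 am-11:20 am.
Union of the two gives the symmetric difference.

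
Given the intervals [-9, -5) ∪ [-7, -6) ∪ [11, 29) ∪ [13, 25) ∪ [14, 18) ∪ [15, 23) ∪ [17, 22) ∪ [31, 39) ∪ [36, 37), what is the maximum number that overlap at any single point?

At 17, 5 of the intervals are simultaneously active.
No point has more.

5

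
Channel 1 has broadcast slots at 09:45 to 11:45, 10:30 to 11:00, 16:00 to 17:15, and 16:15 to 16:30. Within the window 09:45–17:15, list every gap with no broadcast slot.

After merging, the occupied span is 09:45–11:45, 16:00–17:15.
Gaps within 09:45–17:15: 11:45–16:00.

11:45–16:00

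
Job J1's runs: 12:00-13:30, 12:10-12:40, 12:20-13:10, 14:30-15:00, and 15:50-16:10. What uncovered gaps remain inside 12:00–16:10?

The merged coverage is 12:00–13:30, 14:30–15:00, 15:50–16:10.
Complement within 12:00–16:10: 13:30–14:30, 15:00–15:50.

13:30–14:30, 15:00–15:50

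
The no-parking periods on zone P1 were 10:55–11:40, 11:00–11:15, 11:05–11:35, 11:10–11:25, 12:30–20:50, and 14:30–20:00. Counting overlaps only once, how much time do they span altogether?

9 h 5 min

Merged: 10:55–11:40, 12:30–20:50.
Lengths: 45 min + 8 h 20 min = 9 h 5 min.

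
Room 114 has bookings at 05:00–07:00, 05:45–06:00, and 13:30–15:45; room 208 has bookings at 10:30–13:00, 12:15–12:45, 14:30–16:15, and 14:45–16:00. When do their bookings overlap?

14:30-15:45

A, merged: 05:00-07:00, 13:30-15:45.
B, merged: 10:30-13:00, 14:30-16:15.
05:00-07:00: no overlap with the second set.
13:30-15:45 meets the second set on 14:30-15:45.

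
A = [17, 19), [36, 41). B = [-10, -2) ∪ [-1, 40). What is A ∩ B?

[17, 19) ∪ [36, 40)

[17, 19) ∩ B → [17, 19).
[36, 41) ∩ B → [36, 40).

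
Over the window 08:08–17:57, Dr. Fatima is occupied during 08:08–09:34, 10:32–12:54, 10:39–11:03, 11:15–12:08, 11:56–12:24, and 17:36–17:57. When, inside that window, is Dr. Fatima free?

The merged coverage is 08:08-09:34, 10:32-12:54, 17:36-17:57.
Gaps within 08:08-17:57: 09:34-10:32, 12:54-17:36.

09:34-10:32, 12:54-17:36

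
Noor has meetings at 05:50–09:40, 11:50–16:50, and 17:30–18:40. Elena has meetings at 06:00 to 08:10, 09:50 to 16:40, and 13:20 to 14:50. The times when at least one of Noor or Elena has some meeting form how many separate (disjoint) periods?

B, merged: 06:00-08:10, 09:50-16:40.
A ∪ B = 05:50-09:40, 09:50-16:50, 17:30-18:40.
That is 3 disjoint pieces.

3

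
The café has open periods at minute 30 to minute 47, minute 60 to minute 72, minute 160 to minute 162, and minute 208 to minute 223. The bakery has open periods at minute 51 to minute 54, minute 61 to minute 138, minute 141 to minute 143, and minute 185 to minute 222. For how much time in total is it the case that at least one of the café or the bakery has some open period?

A ∪ B = minute 30 to minute 47, minute 51 to minute 54, minute 60 to minute 138, minute 141 to minute 143, minute 160 to minute 162, minute 185 to minute 223.
Total: 17 minutes + 3 minutes + 78 minutes + 2 minutes + 2 minutes + 38 minutes = 140 minutes.

140 minutes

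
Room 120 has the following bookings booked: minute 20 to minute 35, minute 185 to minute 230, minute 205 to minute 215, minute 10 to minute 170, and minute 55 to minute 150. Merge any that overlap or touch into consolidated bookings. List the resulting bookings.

Sort by start: minute 10 to minute 170, minute 20 to minute 35, minute 55 to minute 150, minute 185 to minute 230, minute 205 to minute 215.
minute 20 to minute 35 overlaps/touches minute 10 to minute 170 → extend to minute 10 to minute 170.
minute 55 to minute 150 overlaps/touches minute 10 to minute 170 → extend to minute 10 to minute 170.
minute 185 to minute 230 is disjoint → start new block.
minute 205 to minute 215 overlaps/touches minute 185 to minute 230 → extend to minute 185 to minute 230.

minute 10 to minute 170, minute 185 to minute 230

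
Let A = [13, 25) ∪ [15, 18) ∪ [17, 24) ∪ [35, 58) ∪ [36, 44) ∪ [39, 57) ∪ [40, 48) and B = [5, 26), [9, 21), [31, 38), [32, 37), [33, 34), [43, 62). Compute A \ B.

First set merges to [13, 25), [35, 58).
Second set merges to [5, 26), [31, 38), [43, 62).
[13, 25): entirely removed.
[35, 58) \ B = [38, 43).

[38, 43)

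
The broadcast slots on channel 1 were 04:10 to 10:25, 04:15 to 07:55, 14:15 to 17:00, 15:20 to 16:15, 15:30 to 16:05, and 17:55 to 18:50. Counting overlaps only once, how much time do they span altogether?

9 h 55 min

Merged: 04:10–10:25, 14:15–17:00, 17:55–18:50.
Lengths: 6 h 15 min + 2 h 45 min + 55 min = 9 h 55 min.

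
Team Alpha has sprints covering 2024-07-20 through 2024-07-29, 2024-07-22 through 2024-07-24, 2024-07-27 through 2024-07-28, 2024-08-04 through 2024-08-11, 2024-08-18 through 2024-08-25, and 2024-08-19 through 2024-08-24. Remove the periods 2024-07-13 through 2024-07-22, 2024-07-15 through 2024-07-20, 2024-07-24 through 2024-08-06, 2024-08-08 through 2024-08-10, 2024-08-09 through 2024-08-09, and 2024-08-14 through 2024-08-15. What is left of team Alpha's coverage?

Merge the first list: 2024-07-20 through 2024-07-29, 2024-08-04 through 2024-08-11, 2024-08-18 through 2024-08-25.
Merge the second list: 2024-07-13 through 2024-07-22, 2024-07-24 through 2024-08-06, 2024-08-08 through 2024-08-10, 2024-08-14 through 2024-08-15.
2024-07-20 through 2024-07-29 with B removed leaves 2024-07-23 through 2024-07-23.
2024-08-04 through 2024-08-11 with B removed leaves 2024-08-07 through 2024-08-07, 2024-08-11 through 2024-08-11.
2024-08-18 through 2024-08-25 is untouched.

2024-07-23 through 2024-07-23, 2024-08-07 through 2024-08-07, 2024-08-11 through 2024-08-11, 2024-08-18 through 2024-08-25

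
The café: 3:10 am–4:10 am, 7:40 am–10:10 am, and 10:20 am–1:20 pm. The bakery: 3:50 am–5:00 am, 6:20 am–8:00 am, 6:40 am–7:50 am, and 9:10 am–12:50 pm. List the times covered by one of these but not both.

Second set merges to 3:50 am–5:00 am, 6:20 am–8:00 am, 9:10 am–12:50 pm.
Only in the first: 3:10 am–3:50 am, 8:00 am–9:10 am, 12:50 pm–1:20 pm.
Only in the second: 4:10 am–5:00 am, 6:20 am–7:40 am, 10:10 am–10:20 am.
Together these are the periods covered by exactly one.

3:10 am–3:50 am, 4:10 am–5:00 am, 6:20 am–7:40 am, 8:00 am–9:10 am, 10:10 am–10:20 am, 12:50 pm–1:20 pm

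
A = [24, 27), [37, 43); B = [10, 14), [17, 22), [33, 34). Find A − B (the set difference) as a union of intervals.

[24, 27) is untouched.
[37, 43) is untouched.

[24, 27) ∪ [37, 43)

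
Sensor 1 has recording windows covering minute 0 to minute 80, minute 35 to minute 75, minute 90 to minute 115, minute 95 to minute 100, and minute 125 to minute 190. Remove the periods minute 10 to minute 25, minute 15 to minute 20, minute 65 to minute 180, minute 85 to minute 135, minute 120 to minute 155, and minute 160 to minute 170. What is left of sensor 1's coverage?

First set merges to minute 0 to minute 80, minute 90 to minute 115, minute 125 to minute 190.
Second set merges to minute 10 to minute 25, minute 65 to minute 180.
minute 0 to minute 80 minus B → minute 0 to minute 10, minute 25 to minute 65.
minute 90 to minute 115: fully covered by B → removed.
minute 125 to minute 190 minus B → minute 180 to minute 190.

minute 0 to minute 10, minute 25 to minute 65, minute 180 to minute 190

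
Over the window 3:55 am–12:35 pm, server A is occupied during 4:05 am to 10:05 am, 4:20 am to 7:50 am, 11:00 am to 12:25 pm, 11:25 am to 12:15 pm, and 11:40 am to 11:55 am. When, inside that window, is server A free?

3:55 am–4:05 am, 10:05 am–11:00 am, 12:25 pm–12:35 pm

After merging, the occupied span is 4:05 am–10:05 am, 11:00 am–12:25 pm.
Gaps within 3:55 am–12:35 pm: 3:55 am–4:05 am, 10:05 am–11:00 am, 12:25 pm–12:35 pm.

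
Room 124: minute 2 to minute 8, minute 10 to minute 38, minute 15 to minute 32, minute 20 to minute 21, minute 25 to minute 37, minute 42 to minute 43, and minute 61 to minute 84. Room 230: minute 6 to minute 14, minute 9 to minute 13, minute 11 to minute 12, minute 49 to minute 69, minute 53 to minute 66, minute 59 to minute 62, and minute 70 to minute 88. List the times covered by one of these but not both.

minute 2 to minute 6, minute 8 to minute 10, minute 14 to minute 38, minute 42 to minute 43, minute 49 to minute 61, minute 69 to minute 70, minute 84 to minute 88

First set merges to minute 2 to minute 8, minute 10 to minute 38, minute 42 to minute 43, minute 61 to minute 84.
Second set merges to minute 6 to minute 14, minute 49 to minute 69, minute 70 to minute 88.
A \ B = minute 2 to minute 6, minute 14 to minute 38, minute 42 to minute 43, minute 69 to minute 70.
B \ A = minute 8 to minute 10, minute 49 to minute 61, minute 84 to minute 88.
Union of the two gives the symmetric difference.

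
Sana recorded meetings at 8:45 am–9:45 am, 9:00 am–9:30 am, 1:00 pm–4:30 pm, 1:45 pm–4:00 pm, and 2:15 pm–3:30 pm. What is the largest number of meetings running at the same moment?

3

Walk the sorted start/end points keeping a running depth.
The depth first hits 3 at 2:15 pm.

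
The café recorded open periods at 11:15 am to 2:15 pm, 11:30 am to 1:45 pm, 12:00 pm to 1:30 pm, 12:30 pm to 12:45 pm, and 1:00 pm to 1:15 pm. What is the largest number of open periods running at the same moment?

At 12:30 pm, 4 of the intervals are simultaneously active.
No point has more.

4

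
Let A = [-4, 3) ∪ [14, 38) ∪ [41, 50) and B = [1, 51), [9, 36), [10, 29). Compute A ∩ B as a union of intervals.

[1, 3) ∪ [14, 38) ∪ [41, 50)

Merge the second list: [1, 51).
[-4, 3) meets the second set on [1, 3).
[14, 38) meets the second set on [14, 38).
[41, 50) meets the second set on [41, 50).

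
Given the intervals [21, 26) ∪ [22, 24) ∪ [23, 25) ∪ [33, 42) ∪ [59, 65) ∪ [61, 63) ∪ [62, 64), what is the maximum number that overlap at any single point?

At 23, 3 of the intervals are simultaneously active.
No point has more.

3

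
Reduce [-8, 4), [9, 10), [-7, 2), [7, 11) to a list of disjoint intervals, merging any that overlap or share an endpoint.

[-8, 4) ∪ [7, 11)

Sort by start: [-8, 4), [-7, 2), [7, 11), [9, 10).
[-7, 2) overlaps/touches [-8, 4) → extend to [-8, 4).
[7, 11) is disjoint → start new block.
[9, 10) overlaps/touches [7, 11) → extend to [7, 11).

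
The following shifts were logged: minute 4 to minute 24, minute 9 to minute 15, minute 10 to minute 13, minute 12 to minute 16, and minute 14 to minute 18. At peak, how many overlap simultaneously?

Sweep endpoints in order; track running count of active intervals.
Peak of 4 reached at minute 12.

4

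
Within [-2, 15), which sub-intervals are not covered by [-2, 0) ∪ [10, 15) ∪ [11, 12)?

[0, 10)

Covered (merged): [-2, 0), [10, 15).
Uncovered inside [-2, 15): [0, 10).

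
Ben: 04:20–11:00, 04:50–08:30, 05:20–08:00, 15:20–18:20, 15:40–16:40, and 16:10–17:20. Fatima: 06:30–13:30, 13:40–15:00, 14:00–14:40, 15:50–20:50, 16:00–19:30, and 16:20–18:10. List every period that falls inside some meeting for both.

06:30–11:00, 15:50–18:20

A, merged: 04:20–11:00, 15:20–18:20.
B, merged: 06:30–13:30, 13:40–15:00, 15:50–20:50.
04:20–11:00 ∩ B → 06:30–11:00.
15:20–18:20 ∩ B → 15:50–18:20.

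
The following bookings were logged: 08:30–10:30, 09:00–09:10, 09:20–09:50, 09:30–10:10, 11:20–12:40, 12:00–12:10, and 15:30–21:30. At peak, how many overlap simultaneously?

3

Sweep endpoints in order; track running count of active intervals.
Peak of 3 reached at 09:30.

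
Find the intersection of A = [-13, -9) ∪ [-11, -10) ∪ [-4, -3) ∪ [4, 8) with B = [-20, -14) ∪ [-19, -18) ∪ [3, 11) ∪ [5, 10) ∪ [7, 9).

[4, 8)

Merge the first list: [-13, -9), [-4, -3), [4, 8).
Merge the second list: [-20, -14), [3, 11).
[-13, -9) falls entirely outside B.
[-4, -3) falls entirely outside B.
[4, 8) overlaps B on [4, 8).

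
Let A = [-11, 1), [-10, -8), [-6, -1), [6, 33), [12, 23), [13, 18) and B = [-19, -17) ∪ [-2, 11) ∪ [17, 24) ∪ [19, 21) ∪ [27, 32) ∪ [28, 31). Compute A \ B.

First set merges to [-11, 1), [6, 33).
Second set merges to [-19, -17), [-2, 11), [17, 24), [27, 32).
[-11, 1) with B removed leaves [-11, -2).
[6, 33) with B removed leaves [11, 17), [24, 27), [32, 33).

[-11, -2) ∪ [11, 17) ∪ [24, 27) ∪ [32, 33)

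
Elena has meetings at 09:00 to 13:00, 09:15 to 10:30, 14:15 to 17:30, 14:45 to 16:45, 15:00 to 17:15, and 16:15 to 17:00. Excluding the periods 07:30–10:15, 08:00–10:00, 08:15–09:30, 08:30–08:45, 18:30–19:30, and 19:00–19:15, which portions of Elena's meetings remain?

10:15-13:00, 14:15-17:30

A, merged: 09:00-13:00, 14:15-17:30.
B, merged: 07:30-10:15, 18:30-19:30.
09:00-13:00 minus B → 10:15-13:00.
14:15-17:30: no B overlap → unchanged.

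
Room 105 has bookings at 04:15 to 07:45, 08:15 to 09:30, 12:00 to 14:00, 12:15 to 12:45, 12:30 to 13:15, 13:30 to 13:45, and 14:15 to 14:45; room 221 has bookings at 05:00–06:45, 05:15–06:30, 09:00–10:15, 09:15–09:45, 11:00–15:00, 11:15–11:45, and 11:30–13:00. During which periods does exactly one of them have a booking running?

04:15–05:00, 06:45–07:45, 08:15–09:00, 09:30–10:15, 11:00–12:00, 14:00–14:15, 14:45–15:00

First set merges to 04:15–07:45, 08:15–09:30, 12:00–14:00, 14:15–14:45.
Second set merges to 05:00–06:45, 09:00–10:15, 11:00–15:00.
A \ B = 04:15–05:00, 06:45–07:45, 08:15–09:00.
B \ A = 09:30–10:15, 11:00–12:00, 14:00–14:15, 14:45–15:00.
Union of the two gives the symmetric difference.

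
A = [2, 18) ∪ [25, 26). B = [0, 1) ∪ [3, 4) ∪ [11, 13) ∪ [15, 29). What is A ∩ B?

[2, 18) ∩ B → [3, 4), [11, 13), [15, 18).
[25, 26) ∩ B → [25, 26).

[3, 4) ∪ [11, 13) ∪ [15, 18) ∪ [25, 26)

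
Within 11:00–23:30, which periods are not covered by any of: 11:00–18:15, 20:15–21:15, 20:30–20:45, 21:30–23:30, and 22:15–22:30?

The merged coverage is 11:00–18:15, 20:15–21:15, 21:30–23:30.
Gaps within 11:00–23:30: 18:15–20:15, 21:15–21:30.

18:15–20:15, 21:15–21:30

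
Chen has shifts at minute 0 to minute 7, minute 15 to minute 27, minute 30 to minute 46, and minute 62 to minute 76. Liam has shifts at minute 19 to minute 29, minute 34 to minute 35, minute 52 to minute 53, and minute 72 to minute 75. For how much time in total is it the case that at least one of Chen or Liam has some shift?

52 minutes

A ∪ B = minute 0 to minute 7, minute 15 to minute 29, minute 30 to minute 46, minute 52 to minute 53, minute 62 to minute 76.
Total: 7 minutes + 14 minutes + 16 minutes + 1 minute + 14 minutes = 52 minutes.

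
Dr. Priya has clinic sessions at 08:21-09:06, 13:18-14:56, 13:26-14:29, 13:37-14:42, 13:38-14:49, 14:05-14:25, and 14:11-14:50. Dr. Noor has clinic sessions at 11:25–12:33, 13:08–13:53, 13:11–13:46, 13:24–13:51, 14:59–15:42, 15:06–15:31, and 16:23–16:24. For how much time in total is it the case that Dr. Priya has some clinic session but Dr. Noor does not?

A, merged: 08:21–09:06, 13:18–14:56.
B, merged: 11:25–12:33, 13:08–13:53, 14:59–15:42, 16:23–16:24.
A \ B = 08:21–09:06, 13:53–14:56.
Total: 45 min + 1 h 3 min = 1 h 48 min.

1 h 48 min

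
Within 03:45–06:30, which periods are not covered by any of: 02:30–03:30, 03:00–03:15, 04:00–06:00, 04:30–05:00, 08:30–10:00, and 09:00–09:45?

03:45-04:00, 06:00-06:30

Covered (merged): 02:30-03:30, 04:00-06:00, 08:30-10:00.
Gaps within 03:45-06:30: 03:45-04:00, 06:00-06:30.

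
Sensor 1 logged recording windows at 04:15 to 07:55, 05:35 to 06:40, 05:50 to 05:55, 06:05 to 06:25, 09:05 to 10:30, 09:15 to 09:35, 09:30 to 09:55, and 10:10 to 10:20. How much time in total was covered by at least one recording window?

Merged: 04:15–07:55, 09:05–10:30.
Lengths: 3 h 40 min + 1 h 25 min = 5 h 5 min.

5 h 5 min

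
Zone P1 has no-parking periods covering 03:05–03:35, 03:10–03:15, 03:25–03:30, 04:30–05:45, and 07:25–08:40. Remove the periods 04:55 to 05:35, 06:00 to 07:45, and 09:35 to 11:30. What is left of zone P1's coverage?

03:05–03:35, 04:30–04:55, 05:35–05:45, 07:45–08:40

A, merged: 03:05–03:35, 04:30–05:45, 07:25–08:40.
03:05–03:35 is untouched.
04:30–05:45 with B removed leaves 04:30–04:55, 05:35–05:45.
07:25–08:40 with B removed leaves 07:45–08:40.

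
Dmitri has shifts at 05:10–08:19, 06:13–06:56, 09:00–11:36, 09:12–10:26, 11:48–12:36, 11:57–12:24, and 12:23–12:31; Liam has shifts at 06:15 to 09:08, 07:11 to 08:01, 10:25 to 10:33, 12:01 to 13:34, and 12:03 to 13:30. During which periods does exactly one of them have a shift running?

05:10-06:15, 08:19-09:00, 09:08-10:25, 10:33-11:36, 11:48-12:01, 12:36-13:34

A, merged: 05:10-08:19, 09:00-11:36, 11:48-12:36.
B, merged: 06:15-09:08, 10:25-10:33, 12:01-13:34.
A \ B = 05:10-06:15, 09:08-10:25, 10:33-11:36, 11:48-12:01.
B \ A = 08:19-09:00, 12:36-13:34.
Union of the two gives the symmetric difference.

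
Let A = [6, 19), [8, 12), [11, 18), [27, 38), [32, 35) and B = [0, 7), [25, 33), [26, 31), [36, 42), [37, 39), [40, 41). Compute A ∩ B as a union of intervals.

[6, 7) ∪ [27, 33) ∪ [36, 38)

First set merges to [6, 19), [27, 38).
Second set merges to [0, 7), [25, 33), [36, 42).
[6, 19) meets the second set on [6, 7).
[27, 38) meets the second set on [27, 33), [36, 38).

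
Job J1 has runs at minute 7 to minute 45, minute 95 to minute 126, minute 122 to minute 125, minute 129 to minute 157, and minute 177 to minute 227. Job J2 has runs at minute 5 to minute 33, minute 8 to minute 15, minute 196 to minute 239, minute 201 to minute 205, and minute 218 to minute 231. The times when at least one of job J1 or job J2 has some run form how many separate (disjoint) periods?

Merge the first list: minute 7 to minute 45, minute 95 to minute 126, minute 129 to minute 157, minute 177 to minute 227.
Merge the second list: minute 5 to minute 33, minute 196 to minute 239.
A ∪ B = minute 5 to minute 45, minute 95 to minute 126, minute 129 to minute 157, minute 177 to minute 239.
That is 4 disjoint pieces.

4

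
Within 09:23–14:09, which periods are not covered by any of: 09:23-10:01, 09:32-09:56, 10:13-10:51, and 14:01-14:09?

After merging, the occupied span is 09:23-10:01, 10:13-10:51, 14:01-14:09.
Uncovered inside 09:23-14:09: 10:01-10:13, 10:51-14:01.

10:01-10:13, 10:51-14:01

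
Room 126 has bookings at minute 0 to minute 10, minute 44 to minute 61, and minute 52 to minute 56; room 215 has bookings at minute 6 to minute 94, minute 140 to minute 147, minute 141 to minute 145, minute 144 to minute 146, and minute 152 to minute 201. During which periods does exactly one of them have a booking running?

A, merged: minute 0 to minute 10, minute 44 to minute 61.
B, merged: minute 6 to minute 94, minute 140 to minute 147, minute 152 to minute 201.
Only in the first: minute 0 to minute 6.
Only in the second: minute 10 to minute 44, minute 61 to minute 94, minute 140 to minute 147, minute 152 to minute 201.
Together these are the periods covered by exactly one.

minute 0 to minute 6, minute 10 to minute 44, minute 61 to minute 94, minute 140 to minute 147, minute 152 to minute 201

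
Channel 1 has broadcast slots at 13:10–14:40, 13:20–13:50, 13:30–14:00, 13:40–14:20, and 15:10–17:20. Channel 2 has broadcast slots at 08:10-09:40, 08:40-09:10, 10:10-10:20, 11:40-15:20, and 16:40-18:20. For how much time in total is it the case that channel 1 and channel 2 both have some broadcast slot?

2 h 20 min

First set merges to 13:10-14:40, 15:10-17:20.
Second set merges to 08:10-09:40, 10:10-10:20, 11:40-15:20, 16:40-18:20.
A ∩ B = 13:10-14:40, 15:10-15:20, 16:40-17:20.
Total: 1 h 30 min + 10 min + 40 min = 2 h 20 min.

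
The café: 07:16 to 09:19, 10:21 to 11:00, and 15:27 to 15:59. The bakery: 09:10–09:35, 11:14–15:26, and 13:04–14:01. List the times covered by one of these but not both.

07:16–09:10, 09:19–09:35, 10:21–11:00, 11:14–15:26, 15:27–15:59

Merge the second list: 09:10–09:35, 11:14–15:26.
A \ B = 07:16–09:10, 10:21–11:00, 15:27–15:59.
B \ A = 09:19–09:35, 11:14–15:26.
Union of the two gives the symmetric difference.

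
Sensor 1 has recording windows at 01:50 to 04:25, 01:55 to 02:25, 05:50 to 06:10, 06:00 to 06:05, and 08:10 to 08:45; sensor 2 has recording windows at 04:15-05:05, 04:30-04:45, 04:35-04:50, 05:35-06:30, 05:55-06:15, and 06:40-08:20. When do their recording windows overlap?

Merge the first list: 01:50–04:25, 05:50–06:10, 08:10–08:45.
Merge the second list: 04:15–05:05, 05:35–06:30, 06:40–08:20.
01:50–04:25 meets the second set on 04:15–04:25.
05:50–06:10 meets the second set on 05:50–06:10.
08:10–08:45 meets the second set on 08:10–08:20.

04:15–04:25, 05:50–06:10, 08:10–08:20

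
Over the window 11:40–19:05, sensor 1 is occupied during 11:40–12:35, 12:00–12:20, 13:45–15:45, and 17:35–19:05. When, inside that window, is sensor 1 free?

12:35–13:45, 15:45–17:35

After merging, the occupied span is 11:40–12:35, 13:45–15:45, 17:35–19:05.
Gaps within 11:40–19:05: 12:35–13:45, 15:45–17:35.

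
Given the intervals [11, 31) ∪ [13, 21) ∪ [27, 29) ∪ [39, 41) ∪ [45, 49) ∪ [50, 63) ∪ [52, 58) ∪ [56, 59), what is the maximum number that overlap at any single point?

Walk the sorted start/end points keeping a running depth.
The depth first hits 3 at 56.

3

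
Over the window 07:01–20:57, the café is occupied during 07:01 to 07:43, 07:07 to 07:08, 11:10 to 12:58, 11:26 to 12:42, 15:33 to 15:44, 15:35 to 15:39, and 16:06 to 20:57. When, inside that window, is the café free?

07:43–11:10, 12:58–15:33, 15:44–16:06

After merging, the occupied span is 07:01–07:43, 11:10–12:58, 15:33–15:44, 16:06–20:57.
Gaps within 07:01–20:57: 07:43–11:10, 12:58–15:33, 15:44–16:06.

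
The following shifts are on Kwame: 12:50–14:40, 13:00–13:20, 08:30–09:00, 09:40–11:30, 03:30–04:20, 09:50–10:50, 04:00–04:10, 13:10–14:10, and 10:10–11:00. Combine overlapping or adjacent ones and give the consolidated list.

Sort by start: 03:30–04:20, 04:00–04:10, 08:30–09:00, 09:40–11:30, 09:50–10:50, 10:10–11:00, 12:50–14:40, 13:00–13:20, 13:10–14:10.
04:00–04:10 overlaps/touches 03:30–04:20 → extend to 03:30–04:20.
08:30–09:00 is disjoint → start new block.
09:40–11:30 is disjoint → start new block.
09:50–10:50 overlaps/touches 09:40–11:30 → extend to 09:40–11:30.
10:10–11:00 overlaps/touches 09:40–11:30 → extend to 09:40–11:30.
12:50–14:40 is disjoint → start new block.
13:00–13:20 overlaps/touches 12:50–14:40 → extend to 12:50–14:40.
13:10–14:10 overlaps/touches 12:50–14:40 → extend to 12:50–14:40.

03:30–04:20, 08:30–09:00, 09:40–11:30, 12:50–14:40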